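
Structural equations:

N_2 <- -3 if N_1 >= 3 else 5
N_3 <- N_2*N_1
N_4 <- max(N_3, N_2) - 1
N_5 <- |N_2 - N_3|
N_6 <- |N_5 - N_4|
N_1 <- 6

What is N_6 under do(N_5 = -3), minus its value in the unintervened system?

-18

The intervention breaks the incoming arrows to N_5: N_5 <- |N_2 - N_3| no longer applies, and N_5 = -3.
N_2 = -3 if N_1 >= 3 else 5  [with N_1=6]  = -3
N_3 = N_2*N_1  [with N_2=-3, N_1=6]  = -18
N_4 = max(N_3, N_2) - 1  [with N_3=-18, N_2=-3]  = -4
N_6 = |N_5 - N_4|  [with N_5=-3, N_4=-4]  = 1
Without intervention: N_2 = -3 if N_1 >= 3 else 5  [with N_1=6]  = -3; N_3 = N_2*N_1  [with N_2=-3, N_1=6]  = -18; N_4 = max(N_3, N_2) - 1  [with N_3=-18, N_2=-3]  = -4; N_5 = |N_2 - N_3|  [with N_2=-3, N_3=-18]  = 15; N_6 = |N_5 - N_4|  [with N_5=15, N_4=-4]  = 19.
Change = 1 − 19 = -18.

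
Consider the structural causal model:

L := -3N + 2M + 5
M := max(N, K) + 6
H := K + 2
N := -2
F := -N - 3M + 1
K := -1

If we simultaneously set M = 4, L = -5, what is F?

-9

Setting M = 4, L = -5 by intervention discards those variables' equations.
F = -N - 3M + 1  [with N=-2, M=4]  = -9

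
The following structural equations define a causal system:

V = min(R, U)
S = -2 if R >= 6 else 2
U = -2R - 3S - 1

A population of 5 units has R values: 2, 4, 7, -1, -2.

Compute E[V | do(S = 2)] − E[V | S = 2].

Every unit gets S=2 under the intervention. V values become -11, -15, -21, -5, -3; E[V|do(S=2)] = -11.
Observing S=2 restricts to units where S's equation naturally yields 2: R ∈ {2, 4, -1, -2}. In that subpopulation V = -11, -15, -5, -3, mean -8.5.
Difference = -11 − (-8.5) = -2.5.

-2.5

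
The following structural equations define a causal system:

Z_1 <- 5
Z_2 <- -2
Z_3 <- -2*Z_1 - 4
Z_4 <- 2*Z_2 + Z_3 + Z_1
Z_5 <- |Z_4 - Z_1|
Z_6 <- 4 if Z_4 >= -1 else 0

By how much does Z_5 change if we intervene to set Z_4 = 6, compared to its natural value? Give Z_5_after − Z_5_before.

-17

Intervening sets Z_4 = 6 and removes its equation (Z_4 <- 2*Z_2 + Z_3 + Z_1).
Z_5 = |Z_4 - Z_1|  [with Z_4=6, Z_1=5]  = 1
Without intervention: Z_3 = -2*Z_1 - 4  [with Z_1=5]  = -14; Z_4 = 2*Z_2 + Z_3 + Z_1  [with Z_2=-2, Z_3=-14, Z_1=5]  = -13; Z_5 = |Z_4 - Z_1|  [with Z_4=-13, Z_1=5]  = 18.
Change = 1 − 18 = -17.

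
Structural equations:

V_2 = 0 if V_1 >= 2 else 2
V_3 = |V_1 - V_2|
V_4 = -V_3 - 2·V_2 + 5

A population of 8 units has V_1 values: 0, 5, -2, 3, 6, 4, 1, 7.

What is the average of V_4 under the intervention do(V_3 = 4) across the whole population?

-0.5

do(V_3=4) breaks V_3's dependence on V_1. With V_3=4 fixed, V_4 across the units is -3, 1, -3, 1, 1, 1, -3, 1, mean -0.5.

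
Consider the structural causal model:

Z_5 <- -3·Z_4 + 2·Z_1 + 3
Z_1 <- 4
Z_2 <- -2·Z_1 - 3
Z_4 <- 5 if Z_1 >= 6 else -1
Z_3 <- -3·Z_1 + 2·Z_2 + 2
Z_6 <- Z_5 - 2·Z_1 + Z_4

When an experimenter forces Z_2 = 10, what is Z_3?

The intervention breaks the incoming arrows to Z_2: Z_2 <- -2·Z_1 - 3 no longer applies, and Z_2 = 10.
Z_3 = -3·Z_1 + 2·Z_2 + 2  [with Z_1=4, Z_2=10]  = 10

10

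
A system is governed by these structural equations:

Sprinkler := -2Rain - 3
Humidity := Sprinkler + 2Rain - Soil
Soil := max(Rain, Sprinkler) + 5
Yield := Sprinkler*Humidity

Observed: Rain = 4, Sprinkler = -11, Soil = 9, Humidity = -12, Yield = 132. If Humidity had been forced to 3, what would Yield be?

-33

Intervening sets Humidity = 3 and removes its equation (Humidity := Sprinkler + 2Rain - Soil).
Sprinkler = -2Rain - 3  [with Rain=4]  = -11
Yield = Sprinkler*Humidity  [with Sprinkler=-11, Humidity=3]  = -33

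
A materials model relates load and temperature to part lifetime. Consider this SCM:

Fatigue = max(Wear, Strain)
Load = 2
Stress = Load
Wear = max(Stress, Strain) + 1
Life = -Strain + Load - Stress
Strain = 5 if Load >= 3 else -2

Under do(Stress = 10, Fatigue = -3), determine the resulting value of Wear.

The joint intervention fixes Stress = 10, Fatigue = -3, removing each variable's own equation.
Strain = 5 if Load >= 3 else -2  [with Load=2]  = -2
Wear = max(Stress, Strain) + 1  [with Stress=10, Strain=-2]  = 11

11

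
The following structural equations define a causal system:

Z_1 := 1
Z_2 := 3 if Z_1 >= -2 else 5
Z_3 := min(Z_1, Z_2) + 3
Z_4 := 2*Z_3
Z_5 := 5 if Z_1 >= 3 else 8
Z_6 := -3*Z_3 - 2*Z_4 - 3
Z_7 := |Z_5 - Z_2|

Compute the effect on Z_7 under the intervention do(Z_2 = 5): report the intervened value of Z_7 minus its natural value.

-2

Under do(Z_2=5), the mechanism Z_2 := 3 if Z_1 >= -2 else 5 is discarded; Z_2 is fixed at 5.
Z_5 = 5 if Z_1 >= 3 else 8  [with Z_1=1]  = 8
Z_7 = |Z_5 - Z_2|  [with Z_5=8, Z_2=5]  = 3
Without intervention: Z_2 = 3 if Z_1 >= -2 else 5  [with Z_1=1]  = 3; Z_5 = 5 if Z_1 >= 3 else 8  [with Z_1=1]  = 8; Z_7 = |Z_5 - Z_2|  [with Z_5=8, Z_2=3]  = 5.
Change = 3 − 5 = -2.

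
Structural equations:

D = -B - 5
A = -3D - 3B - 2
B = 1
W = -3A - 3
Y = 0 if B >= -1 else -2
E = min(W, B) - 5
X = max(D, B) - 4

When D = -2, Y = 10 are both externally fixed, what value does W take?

Setting D = -2, Y = 10 by intervention discards those variables' equations.
A = -3D - 3B - 2  [with D=-2, B=1]  = 1
W = -3A - 3  [with A=1]  = -6

-6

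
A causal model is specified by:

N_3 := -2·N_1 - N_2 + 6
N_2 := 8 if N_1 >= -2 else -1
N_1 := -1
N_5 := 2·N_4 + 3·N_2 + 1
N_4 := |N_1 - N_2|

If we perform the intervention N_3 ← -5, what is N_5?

do(N_3=-5) replaces the equation N_3 := -2·N_1 - N_2 + 6 with the constant N_3 = -5.
N_5 is not downstream of the intervention, so its value is determined by the original equations.
N_2 = 8 if N_1 >= -2 else -1  [with N_1=-1]  = 8
N_4 = |N_1 - N_2|  [with N_1=-1, N_2=8]  = 9
N_5 = 2·N_4 + 3·N_2 + 1  [with N_4=9, N_2=8]  = 43

43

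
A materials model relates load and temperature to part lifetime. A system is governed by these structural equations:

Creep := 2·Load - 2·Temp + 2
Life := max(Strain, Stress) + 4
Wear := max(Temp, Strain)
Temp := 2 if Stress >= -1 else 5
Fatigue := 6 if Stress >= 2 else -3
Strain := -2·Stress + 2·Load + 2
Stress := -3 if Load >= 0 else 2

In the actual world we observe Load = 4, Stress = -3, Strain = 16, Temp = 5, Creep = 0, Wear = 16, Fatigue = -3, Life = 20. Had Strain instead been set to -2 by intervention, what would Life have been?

The intervention breaks the incoming arrows to Strain: Strain := -2·Stress + 2·Load + 2 no longer applies, and Strain = -2.
Stress = -3 if Load >= 0 else 2  [with Load=4]  = -3
Life = max(Strain, Stress) + 4  [with Strain=-2, Stress=-3]  = 2

2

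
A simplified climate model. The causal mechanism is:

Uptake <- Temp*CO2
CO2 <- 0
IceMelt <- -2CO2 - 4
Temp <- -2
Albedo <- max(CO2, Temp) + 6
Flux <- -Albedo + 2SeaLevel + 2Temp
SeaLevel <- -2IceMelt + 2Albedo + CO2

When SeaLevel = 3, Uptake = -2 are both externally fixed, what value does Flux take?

Under do(SeaLevel = 3, Uptake = -2), each intervened variable's structural equation is replaced by its fixed value.
Albedo = max(CO2, Temp) + 6  [with CO2=0, Temp=-2]  = 6
Flux = -Albedo + 2SeaLevel + 2Temp  [with Albedo=6, SeaLevel=3, Temp=-2]  = -4

-4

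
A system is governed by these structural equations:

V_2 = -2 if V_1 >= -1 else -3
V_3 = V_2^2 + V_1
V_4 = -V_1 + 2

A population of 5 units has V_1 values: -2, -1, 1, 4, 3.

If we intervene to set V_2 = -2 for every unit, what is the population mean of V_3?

5

The intervention sets V_2=-2 in all 5 units regardless of V_1. Recomputing V_3 per unit gives 2, 3, 5, 8, 7; average 5.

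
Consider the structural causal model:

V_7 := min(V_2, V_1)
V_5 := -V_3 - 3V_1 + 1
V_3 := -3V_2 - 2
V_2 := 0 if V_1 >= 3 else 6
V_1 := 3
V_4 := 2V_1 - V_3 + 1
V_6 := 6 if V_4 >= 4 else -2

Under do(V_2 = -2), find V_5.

-12

do(V_2=-2) replaces the equation V_2 := 0 if V_1 >= 3 else 6 with the constant V_2 = -2.
V_3 = -3V_2 - 2  [with V_2=-2]  = 4
V_5 = -V_3 - 3V_1 + 1  [with V_3=4, V_1=3]  = -12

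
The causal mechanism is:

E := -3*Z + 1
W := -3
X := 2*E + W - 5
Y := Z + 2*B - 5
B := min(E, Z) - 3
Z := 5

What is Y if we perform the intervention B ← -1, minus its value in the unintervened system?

Under do(B=-1), the mechanism B := min(E, Z) - 3 is discarded; B is fixed at -1.
Y = Z + 2*B - 5  [with Z=5, B=-1]  = -2
Without intervention: E = -3*Z + 1  [with Z=5]  = -14; B = min(E, Z) - 3  [with E=-14, Z=5]  = -17; Y = Z + 2*B - 5  [with Z=5, B=-17]  = -34.
Change = -2 − (-34) = 32.

32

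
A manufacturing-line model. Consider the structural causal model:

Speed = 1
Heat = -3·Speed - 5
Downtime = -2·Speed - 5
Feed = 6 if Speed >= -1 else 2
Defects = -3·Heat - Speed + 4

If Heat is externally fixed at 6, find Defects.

The intervention breaks the incoming arrows to Heat: Heat = -3·Speed - 5 no longer applies, and Heat = 6.
Defects = -3·Heat - Speed + 4  [with Heat=6, Speed=1]  = -15

-15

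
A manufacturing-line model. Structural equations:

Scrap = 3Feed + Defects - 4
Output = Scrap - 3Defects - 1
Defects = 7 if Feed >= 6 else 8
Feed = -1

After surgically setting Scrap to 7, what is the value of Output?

The intervention breaks the incoming arrows to Scrap: Scrap = 3Feed + Defects - 4 no longer applies, and Scrap = 7.
Defects = 7 if Feed >= 6 else 8  [with Feed=-1]  = 8
Output = Scrap - 3Defects - 1  [with Scrap=7, Defects=8]  = -18

-18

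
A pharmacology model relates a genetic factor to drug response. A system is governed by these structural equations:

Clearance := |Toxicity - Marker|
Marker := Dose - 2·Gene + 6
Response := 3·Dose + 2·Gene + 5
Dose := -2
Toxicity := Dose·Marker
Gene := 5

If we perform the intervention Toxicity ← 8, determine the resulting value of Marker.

do(Toxicity=8) replaces the equation Toxicity := Dose·Marker with the constant Toxicity = 8.
Marker is not downstream of the intervention, so its value is determined by the original equations.
Marker = Dose - 2·Gene + 6  [with Dose=-2, Gene=5]  = -6

-6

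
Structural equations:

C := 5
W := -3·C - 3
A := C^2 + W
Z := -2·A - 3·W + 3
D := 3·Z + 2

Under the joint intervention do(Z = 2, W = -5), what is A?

20

Setting Z = 2, W = -5 by intervention discards those variables' equations.
A = C^2 + W  [with C=5, W=-5]  = 20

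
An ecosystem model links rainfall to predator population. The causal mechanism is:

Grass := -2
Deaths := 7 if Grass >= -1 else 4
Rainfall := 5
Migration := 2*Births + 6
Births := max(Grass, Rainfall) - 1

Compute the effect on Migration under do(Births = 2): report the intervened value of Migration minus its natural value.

-4

do(Births=2) replaces the equation Births := max(Grass, Rainfall) - 1 with the constant Births = 2.
Migration = 2*Births + 6  [with Births=2]  = 10
Without intervention: Births = max(Grass, Rainfall) - 1  [with Grass=-2, Rainfall=5]  = 4; Migration = 2*Births + 6  [with Births=4]  = 14.
Change = 10 − 14 = -4.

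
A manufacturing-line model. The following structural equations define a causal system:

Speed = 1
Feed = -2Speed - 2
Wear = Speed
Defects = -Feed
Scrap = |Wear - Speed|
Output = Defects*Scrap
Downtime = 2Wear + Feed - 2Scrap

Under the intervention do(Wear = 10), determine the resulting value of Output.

The intervention breaks the incoming arrows to Wear: Wear = Speed no longer applies, and Wear = 10.
Feed = -2Speed - 2  [with Speed=1]  = -4
Defects = -Feed  [with Feed=-4]  = 4
Scrap = |Wear - Speed|  [with Wear=10, Speed=1]  = 9
Output = Defects*Scrap  [with Defects=4, Scrap=9]  = 36

36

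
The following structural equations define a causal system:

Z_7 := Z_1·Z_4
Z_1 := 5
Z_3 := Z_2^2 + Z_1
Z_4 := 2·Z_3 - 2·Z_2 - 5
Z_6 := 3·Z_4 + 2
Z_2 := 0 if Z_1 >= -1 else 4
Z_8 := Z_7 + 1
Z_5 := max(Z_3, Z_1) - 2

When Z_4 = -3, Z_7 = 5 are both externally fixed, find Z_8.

Setting Z_4 = -3, Z_7 = 5 by intervention discards those variables' equations.
Z_8 = Z_7 + 1  [with Z_7=5]  = 6

6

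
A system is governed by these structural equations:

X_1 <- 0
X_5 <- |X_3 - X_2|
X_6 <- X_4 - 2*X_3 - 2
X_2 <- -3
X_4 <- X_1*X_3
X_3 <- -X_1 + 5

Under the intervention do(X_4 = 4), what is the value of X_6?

-8

Under do(X_4=4), the mechanism X_4 <- X_1*X_3 is discarded; X_4 is fixed at 4.
X_3 = -X_1 + 5  [with X_1=0]  = 5
X_6 = X_4 - 2*X_3 - 2  [with X_4=4, X_3=5]  = -8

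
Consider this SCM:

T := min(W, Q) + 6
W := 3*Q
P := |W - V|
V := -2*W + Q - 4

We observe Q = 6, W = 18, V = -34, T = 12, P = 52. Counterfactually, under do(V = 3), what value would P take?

do(V=3) replaces the equation V := -2*W + Q - 4 with the constant V = 3.
W = 3*Q  [with Q=6]  = 18
P = |W - V|  [with W=18, V=3]  = 15

15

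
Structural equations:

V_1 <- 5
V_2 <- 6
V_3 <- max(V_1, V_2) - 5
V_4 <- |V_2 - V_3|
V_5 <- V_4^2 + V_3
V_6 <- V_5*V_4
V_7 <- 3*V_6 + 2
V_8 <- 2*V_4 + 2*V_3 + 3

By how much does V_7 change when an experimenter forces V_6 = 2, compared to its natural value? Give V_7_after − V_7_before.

Intervening sets V_6 = 2 and removes its equation (V_6 <- V_5*V_4).
V_7 = 3*V_6 + 2  [with V_6=2]  = 8
Without intervention: V_3 = max(V_1, V_2) - 5  [with V_1=5, V_2=6]  = 1; V_4 = |V_2 - V_3|  [with V_2=6, V_3=1]  = 5; V_5 = V_4^2 + V_3  [with V_4=5, V_3=1]  = 26; V_6 = V_5*V_4  [with V_5=26, V_4=5]  = 130; V_7 = 3*V_6 + 2  [with V_6=130]  = 392.
Change = 8 − 392 = -384.

-384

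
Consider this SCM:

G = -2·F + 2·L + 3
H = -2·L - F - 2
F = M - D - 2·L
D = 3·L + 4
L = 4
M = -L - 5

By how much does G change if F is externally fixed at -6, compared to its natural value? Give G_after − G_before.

Under do(F=-6), the mechanism F = M - D - 2·L is discarded; F is fixed at -6.
G = -2·F + 2·L + 3  [with F=-6, L=4]  = 23
Without intervention: M = -L - 5  [with L=4]  = -9; D = 3·L + 4  [with L=4]  = 16; F = M - D - 2·L  [with M=-9, D=16, L=4]  = -33; G = -2·F + 2·L + 3  [with F=-33, L=4]  = 77.
Change = 23 − 77 = -54.

-54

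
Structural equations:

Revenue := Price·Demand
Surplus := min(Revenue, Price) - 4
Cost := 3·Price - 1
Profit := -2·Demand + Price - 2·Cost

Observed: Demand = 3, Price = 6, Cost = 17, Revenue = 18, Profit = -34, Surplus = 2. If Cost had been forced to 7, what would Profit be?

do(Cost=7) replaces the equation Cost := 3·Price - 1 with the constant Cost = 7.
Profit = -2·Demand + Price - 2·Cost  [with Demand=3, Price=6, Cost=7]  = -14

-14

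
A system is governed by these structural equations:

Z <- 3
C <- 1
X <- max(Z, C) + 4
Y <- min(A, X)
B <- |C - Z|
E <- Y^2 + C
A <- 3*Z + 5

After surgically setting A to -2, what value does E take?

5

Under do(A=-2), the mechanism A <- 3*Z + 5 is discarded; A is fixed at -2.
X = max(Z, C) + 4  [with Z=3, C=1]  = 7
Y = min(A, X)  [with A=-2, X=7]  = -2
E = Y^2 + C  [with Y=-2, C=1]  = 5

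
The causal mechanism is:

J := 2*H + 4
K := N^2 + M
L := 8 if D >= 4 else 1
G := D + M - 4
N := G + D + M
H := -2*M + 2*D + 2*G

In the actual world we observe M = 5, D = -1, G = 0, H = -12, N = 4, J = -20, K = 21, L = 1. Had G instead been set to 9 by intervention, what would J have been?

16

The intervention breaks the incoming arrows to G: G := D + M - 4 no longer applies, and G = 9.
H = -2*M + 2*D + 2*G  [with M=5, D=-1, G=9]  = 6
J = 2*H + 4  [with H=6]  = 16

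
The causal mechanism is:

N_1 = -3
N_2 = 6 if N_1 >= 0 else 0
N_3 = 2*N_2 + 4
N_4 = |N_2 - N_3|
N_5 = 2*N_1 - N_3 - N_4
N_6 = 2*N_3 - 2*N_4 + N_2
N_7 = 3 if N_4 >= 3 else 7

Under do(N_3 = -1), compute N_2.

Under do(N_3=-1), the mechanism N_3 = 2*N_2 + 4 is discarded; N_3 is fixed at -1.
Since N_2 is not a descendant of the intervened variable, it is unaffected.
N_2 = 6 if N_1 >= 0 else 0  [with N_1=-3]  = 0

0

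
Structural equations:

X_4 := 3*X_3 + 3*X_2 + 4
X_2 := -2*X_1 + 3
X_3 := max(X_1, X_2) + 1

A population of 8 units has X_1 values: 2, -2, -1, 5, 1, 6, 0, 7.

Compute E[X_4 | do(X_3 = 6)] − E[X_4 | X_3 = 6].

Under do(X_3=6), X_3's equation is replaced by X_3=6 for every unit. Per-unit X_4: 19, 43, 37, 1, 25, -5, 31, -11. Mean = 17.5.
Conditioning on X_3=6 selects the 2 unit(s) with X_1 ∈ {-1, 5}. Their X_4 values: 37, 1. Mean = 19.
Difference = 17.5 − 19 = -1.5.

-1.5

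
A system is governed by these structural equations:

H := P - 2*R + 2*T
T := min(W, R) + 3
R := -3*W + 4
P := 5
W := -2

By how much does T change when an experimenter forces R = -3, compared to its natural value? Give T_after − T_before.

-1

The intervention breaks the incoming arrows to R: R := -3*W + 4 no longer applies, and R = -3.
T = min(W, R) + 3  [with W=-2, R=-3]  = 0
Without intervention: R = -3*W + 4  [with W=-2]  = 10; T = min(W, R) + 3  [with W=-2, R=10]  = 1.
Change = 0 − 1 = -1.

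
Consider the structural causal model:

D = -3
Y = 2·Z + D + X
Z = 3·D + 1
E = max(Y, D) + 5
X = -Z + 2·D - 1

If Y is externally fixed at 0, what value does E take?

Intervening sets Y = 0 and removes its equation (Y = 2·Z + D + X).
E = max(Y, D) + 5  [with Y=0, D=-3]  = 5

5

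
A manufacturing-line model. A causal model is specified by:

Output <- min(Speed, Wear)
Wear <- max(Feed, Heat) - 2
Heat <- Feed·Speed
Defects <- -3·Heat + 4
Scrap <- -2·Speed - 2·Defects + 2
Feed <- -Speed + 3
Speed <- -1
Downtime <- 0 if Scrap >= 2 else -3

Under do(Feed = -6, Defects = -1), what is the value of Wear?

4

The joint intervention fixes Feed = -6, Defects = -1, removing each variable's own equation.
Heat = Feed·Speed  [with Feed=-6, Speed=-1]  = 6
Wear = max(Feed, Heat) - 2  [with Feed=-6, Heat=6]  = 4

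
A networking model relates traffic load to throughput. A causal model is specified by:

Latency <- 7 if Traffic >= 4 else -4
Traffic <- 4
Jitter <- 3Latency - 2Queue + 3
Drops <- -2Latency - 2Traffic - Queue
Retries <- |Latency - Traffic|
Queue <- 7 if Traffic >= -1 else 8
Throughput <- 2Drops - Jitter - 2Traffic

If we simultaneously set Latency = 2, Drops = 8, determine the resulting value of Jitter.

The joint intervention fixes Latency = 2, Drops = 8, removing each variable's own equation.
Queue = 7 if Traffic >= -1 else 8  [with Traffic=4]  = 7
Jitter = 3Latency - 2Queue + 3  [with Latency=2, Queue=7]  = -5

-5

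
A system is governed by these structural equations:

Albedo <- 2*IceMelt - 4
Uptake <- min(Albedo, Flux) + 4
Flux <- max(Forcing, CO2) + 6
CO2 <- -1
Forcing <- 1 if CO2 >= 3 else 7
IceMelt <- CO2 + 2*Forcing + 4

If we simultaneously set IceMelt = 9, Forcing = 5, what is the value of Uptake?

Setting IceMelt = 9, Forcing = 5 by intervention discards those variables' equations.
Albedo = 2*IceMelt - 4  [with IceMelt=9]  = 14
Flux = max(Forcing, CO2) + 6  [with Forcing=5, CO2=-1]  = 11
Uptake = min(Albedo, Flux) + 4  [with Albedo=14, Flux=11]  = 15

15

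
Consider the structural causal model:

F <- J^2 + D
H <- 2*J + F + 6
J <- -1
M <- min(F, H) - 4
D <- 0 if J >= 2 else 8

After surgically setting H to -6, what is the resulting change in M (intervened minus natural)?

-15

Intervening sets H = -6 and removes its equation (H <- 2*J + F + 6).
D = 0 if J >= 2 else 8  [with J=-1]  = 8
F = J^2 + D  [with J=-1, D=8]  = 9
M = min(F, H) - 4  [with F=9, H=-6]  = -10
Without intervention: D = 0 if J >= 2 else 8  [with J=-1]  = 8; F = J^2 + D  [with J=-1, D=8]  = 9; H = 2*J + F + 6  [with J=-1, F=9]  = 13; M = min(F, H) - 4  [with F=9, H=13]  = 5.
Change = -10 − 5 = -15.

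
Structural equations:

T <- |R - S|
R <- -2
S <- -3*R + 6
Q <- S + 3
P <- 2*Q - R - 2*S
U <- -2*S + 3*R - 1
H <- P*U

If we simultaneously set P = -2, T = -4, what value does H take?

62

Under do(P = -2, T = -4), each intervened variable's structural equation is replaced by its fixed value.
S = -3*R + 6  [with R=-2]  = 12
U = -2*S + 3*R - 1  [with S=12, R=-2]  = -31
H = P*U  [with P=-2, U=-31]  = 62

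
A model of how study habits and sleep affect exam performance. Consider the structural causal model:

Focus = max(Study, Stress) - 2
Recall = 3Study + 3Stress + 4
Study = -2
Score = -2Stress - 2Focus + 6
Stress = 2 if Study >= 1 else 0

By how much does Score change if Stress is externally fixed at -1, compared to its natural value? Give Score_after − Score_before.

Under do(Stress=-1), the mechanism Stress = 2 if Study >= 1 else 0 is discarded; Stress is fixed at -1.
Focus = max(Study, Stress) - 2  [with Study=-2, Stress=-1]  = -3
Score = -2Stress - 2Focus + 6  [with Stress=-1, Focus=-3]  = 14
Without intervention: Stress = 2 if Study >= 1 else 0  [with Study=-2]  = 0; Focus = max(Study, Stress) - 2  [with Study=-2, Stress=0]  = -2; Score = -2Stress - 2Focus + 6  [with Stress=0, Focus=-2]  = 10.
Change = 14 − 10 = 4.

4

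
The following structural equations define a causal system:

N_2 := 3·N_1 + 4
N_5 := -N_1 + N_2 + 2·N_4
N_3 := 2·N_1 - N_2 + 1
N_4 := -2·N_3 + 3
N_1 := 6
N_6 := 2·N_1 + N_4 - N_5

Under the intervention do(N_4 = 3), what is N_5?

Intervening sets N_4 = 3 and removes its equation (N_4 := -2·N_3 + 3).
N_2 = 3·N_1 + 4  [with N_1=6]  = 22
N_5 = -N_1 + N_2 + 2·N_4  [with N_1=6, N_2=22, N_4=3]  = 22

22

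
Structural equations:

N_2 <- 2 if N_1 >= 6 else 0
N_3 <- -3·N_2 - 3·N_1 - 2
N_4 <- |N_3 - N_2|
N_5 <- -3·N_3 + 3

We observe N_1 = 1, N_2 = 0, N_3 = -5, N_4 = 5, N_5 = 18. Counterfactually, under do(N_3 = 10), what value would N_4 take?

The intervention breaks the incoming arrows to N_3: N_3 <- -3·N_2 - 3·N_1 - 2 no longer applies, and N_3 = 10.
N_2 = 2 if N_1 >= 6 else 0  [with N_1=1]  = 0
N_4 = |N_3 - N_2|  [with N_3=10, N_2=0]  = 10

10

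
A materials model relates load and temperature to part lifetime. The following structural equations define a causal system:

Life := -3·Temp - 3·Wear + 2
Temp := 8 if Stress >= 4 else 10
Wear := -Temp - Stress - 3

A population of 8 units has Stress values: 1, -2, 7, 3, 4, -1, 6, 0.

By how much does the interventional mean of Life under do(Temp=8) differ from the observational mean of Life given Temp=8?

-10.25

Every unit gets Temp=8 under the intervention. Life values become 14, 5, 32, 20, 23, 8, 29, 11; E[Life|do(Temp=8)] = 17.75.
E[Life|Temp=8] averages over only the 3 units with Temp=8 (Stress = 7, 4, 6): Life = 32, 23, 29, mean 28.
Difference = 17.75 − 28 = -10.25.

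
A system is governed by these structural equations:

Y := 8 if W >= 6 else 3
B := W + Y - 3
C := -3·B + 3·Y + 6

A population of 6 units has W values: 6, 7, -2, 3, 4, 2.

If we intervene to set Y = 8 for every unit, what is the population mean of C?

do(Y=8) breaks Y's dependence on W. With Y=8 fixed, C across the units is -3, -6, 21, 6, 3, 9, mean 5.

5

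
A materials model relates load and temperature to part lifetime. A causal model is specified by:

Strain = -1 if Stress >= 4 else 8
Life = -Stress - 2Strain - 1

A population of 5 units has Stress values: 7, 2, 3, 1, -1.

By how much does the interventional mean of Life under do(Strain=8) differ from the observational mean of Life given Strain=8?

-1.15

The intervention sets Strain=8 in all 5 units regardless of Stress. Recomputing Life per unit gives -24, -19, -20, -18, -16; average -19.4.
Conditioning on Strain=8 selects the 4 unit(s) with Stress ∈ {2, 3, 1, -1}. Their Life values: -19, -20, -18, -16. Mean = -18.25.
Difference = -19.4 − (-18.25) = -1.15.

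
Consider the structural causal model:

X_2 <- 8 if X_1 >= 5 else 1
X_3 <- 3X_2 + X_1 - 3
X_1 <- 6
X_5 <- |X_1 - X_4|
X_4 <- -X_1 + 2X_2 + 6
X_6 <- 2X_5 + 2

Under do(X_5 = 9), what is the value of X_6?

The intervention breaks the incoming arrows to X_5: X_5 <- |X_1 - X_4| no longer applies, and X_5 = 9.
X_6 = 2X_5 + 2  [with X_5=9]  = 20

20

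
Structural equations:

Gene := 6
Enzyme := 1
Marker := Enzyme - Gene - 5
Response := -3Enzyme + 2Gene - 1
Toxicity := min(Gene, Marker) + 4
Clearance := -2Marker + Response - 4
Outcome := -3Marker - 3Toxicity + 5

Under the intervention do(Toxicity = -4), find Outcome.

47

Under do(Toxicity=-4), the mechanism Toxicity := min(Gene, Marker) + 4 is discarded; Toxicity is fixed at -4.
Marker = Enzyme - Gene - 5  [with Enzyme=1, Gene=6]  = -10
Outcome = -3Marker - 3Toxicity + 5  [with Marker=-10, Toxicity=-4]  = 47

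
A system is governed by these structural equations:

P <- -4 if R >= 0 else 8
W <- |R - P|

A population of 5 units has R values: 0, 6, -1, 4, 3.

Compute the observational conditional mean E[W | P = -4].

E[W|P=-4] averages over only the 4 units with P=-4 (R = 0, 6, 4, 3): W = 4, 10, 8, 7, mean 7.25.

7.25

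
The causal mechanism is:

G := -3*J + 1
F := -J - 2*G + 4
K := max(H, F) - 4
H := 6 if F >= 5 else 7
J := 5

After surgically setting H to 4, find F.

27

Under do(H=4), the mechanism H := 6 if F >= 5 else 7 is discarded; H is fixed at 4.
Since F is not a descendant of the intervened variable, it is unaffected.
G = -3*J + 1  [with J=5]  = -14
F = -J - 2*G + 4  [with J=5, G=-14]  = 27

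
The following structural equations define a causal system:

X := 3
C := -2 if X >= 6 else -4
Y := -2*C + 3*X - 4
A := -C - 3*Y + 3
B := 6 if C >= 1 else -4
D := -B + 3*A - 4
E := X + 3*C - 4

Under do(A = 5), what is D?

Under do(A=5), the mechanism A := -C - 3*Y + 3 is discarded; A is fixed at 5.
C = -2 if X >= 6 else -4  [with X=3]  = -4
B = 6 if C >= 1 else -4  [with C=-4]  = -4
D = -B + 3*A - 4  [with B=-4, A=5]  = 15

15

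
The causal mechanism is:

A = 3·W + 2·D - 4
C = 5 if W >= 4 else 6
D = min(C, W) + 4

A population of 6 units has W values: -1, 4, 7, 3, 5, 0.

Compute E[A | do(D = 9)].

23

do(D=9) breaks D's dependence on W. With D=9 fixed, A across the units is 11, 26, 35, 23, 29, 14, mean 23.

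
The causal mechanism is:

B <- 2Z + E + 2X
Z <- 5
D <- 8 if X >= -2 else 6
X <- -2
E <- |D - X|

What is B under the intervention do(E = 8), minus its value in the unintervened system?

Intervening sets E = 8 and removes its equation (E <- |D - X|).
B = 2Z + E + 2X  [with Z=5, E=8, X=-2]  = 14
Without intervention: D = 8 if X >= -2 else 6  [with X=-2]  = 8; E = |D - X|  [with D=8, X=-2]  = 10; B = 2Z + E + 2X  [with Z=5, E=10, X=-2]  = 16.
Change = 14 − 16 = -2.

-2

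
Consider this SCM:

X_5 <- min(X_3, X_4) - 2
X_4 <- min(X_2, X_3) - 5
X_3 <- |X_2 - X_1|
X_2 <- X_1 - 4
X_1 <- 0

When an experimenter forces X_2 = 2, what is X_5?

do(X_2=2) replaces the equation X_2 <- X_1 - 4 with the constant X_2 = 2.
X_3 = |X_2 - X_1|  [with X_2=2, X_1=0]  = 2
X_4 = min(X_2, X_3) - 5  [with X_2=2, X_3=2]  = -3
X_5 = min(X_3, X_4) - 2  [with X_3=2, X_4=-3]  = -5

-5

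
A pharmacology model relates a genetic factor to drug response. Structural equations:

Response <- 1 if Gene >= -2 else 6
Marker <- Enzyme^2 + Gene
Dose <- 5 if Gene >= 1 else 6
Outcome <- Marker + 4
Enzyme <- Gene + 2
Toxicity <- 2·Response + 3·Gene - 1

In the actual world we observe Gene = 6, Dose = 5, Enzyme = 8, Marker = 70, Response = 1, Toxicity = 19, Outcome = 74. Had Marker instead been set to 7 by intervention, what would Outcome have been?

The intervention breaks the incoming arrows to Marker: Marker <- Enzyme^2 + Gene no longer applies, and Marker = 7.
Outcome = Marker + 4  [with Marker=7]  = 11

11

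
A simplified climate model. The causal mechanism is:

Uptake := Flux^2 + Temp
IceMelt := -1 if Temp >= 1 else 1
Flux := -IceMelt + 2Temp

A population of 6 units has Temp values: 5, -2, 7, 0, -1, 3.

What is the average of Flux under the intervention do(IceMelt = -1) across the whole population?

5

The intervention sets IceMelt=-1 in all 6 units regardless of Temp. Recomputing Flux per unit gives 11, -3, 15, 1, -1, 7; average 5.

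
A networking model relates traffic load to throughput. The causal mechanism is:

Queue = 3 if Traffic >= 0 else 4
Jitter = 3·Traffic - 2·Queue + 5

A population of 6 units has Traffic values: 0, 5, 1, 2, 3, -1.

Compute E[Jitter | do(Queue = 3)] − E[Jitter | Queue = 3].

do(Queue=3) breaks Queue's dependence on Traffic. With Queue=3 fixed, Jitter across the units is -1, 14, 2, 5, 8, -4, mean 4.
Conditioning on Queue=3 selects the 5 unit(s) with Traffic ∈ {0, 5, 1, 2, 3}. Their Jitter values: -1, 14, 2, 5, 8. Mean = 5.6.
Difference = 4 − 5.6 = -1.6.

-1.6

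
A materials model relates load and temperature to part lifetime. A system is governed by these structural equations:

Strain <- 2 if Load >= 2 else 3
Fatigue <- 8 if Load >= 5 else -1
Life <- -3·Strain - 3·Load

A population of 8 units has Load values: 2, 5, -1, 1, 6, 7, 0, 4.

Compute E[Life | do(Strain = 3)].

-18

The intervention sets Strain=3 in all 8 units regardless of Load. Recomputing Life per unit gives -15, -24, -6, -12, -27, -30, -9, -21; average -18.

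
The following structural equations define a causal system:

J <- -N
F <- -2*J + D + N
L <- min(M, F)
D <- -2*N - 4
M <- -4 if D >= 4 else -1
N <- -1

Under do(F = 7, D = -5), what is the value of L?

The joint intervention fixes F = 7, D = -5, removing each variable's own equation.
M = -4 if D >= 4 else -1  [with D=-5]  = -1
L = min(M, F)  [with M=-1, F=7]  = -1

-1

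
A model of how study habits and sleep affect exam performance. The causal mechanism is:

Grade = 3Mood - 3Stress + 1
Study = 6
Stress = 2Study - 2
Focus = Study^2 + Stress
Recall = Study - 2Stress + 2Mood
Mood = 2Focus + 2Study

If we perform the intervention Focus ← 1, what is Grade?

13

The intervention breaks the incoming arrows to Focus: Focus = Study^2 + Stress no longer applies, and Focus = 1.
Stress = 2Study - 2  [with Study=6]  = 10
Mood = 2Focus + 2Study  [with Focus=1, Study=6]  = 14
Grade = 3Mood - 3Stress + 1  [with Mood=14, Stress=10]  = 13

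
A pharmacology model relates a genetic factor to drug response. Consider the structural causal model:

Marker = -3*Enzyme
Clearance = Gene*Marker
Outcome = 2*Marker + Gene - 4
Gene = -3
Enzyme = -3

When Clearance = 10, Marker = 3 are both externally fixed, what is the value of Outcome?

The joint intervention fixes Clearance = 10, Marker = 3, removing each variable's own equation.
Outcome = 2*Marker + Gene - 4  [with Marker=3, Gene=-3]  = -1

-1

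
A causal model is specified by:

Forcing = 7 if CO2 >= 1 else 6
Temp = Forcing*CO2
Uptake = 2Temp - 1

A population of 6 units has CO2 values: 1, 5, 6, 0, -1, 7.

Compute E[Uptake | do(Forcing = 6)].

Under do(Forcing=6), Forcing's equation is replaced by Forcing=6 for every unit. Per-unit Uptake: 11, 59, 71, -1, -13, 83. Mean = 35.

35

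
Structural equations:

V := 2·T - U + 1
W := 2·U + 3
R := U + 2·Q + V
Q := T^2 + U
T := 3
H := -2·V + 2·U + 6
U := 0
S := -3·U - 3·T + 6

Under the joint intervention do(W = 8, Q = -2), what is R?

Under do(W = 8, Q = -2), each intervened variable's structural equation is replaced by its fixed value.
V = 2·T - U + 1  [with T=3, U=0]  = 7
R = U + 2·Q + V  [with U=0, Q=-2, V=7]  = 3

3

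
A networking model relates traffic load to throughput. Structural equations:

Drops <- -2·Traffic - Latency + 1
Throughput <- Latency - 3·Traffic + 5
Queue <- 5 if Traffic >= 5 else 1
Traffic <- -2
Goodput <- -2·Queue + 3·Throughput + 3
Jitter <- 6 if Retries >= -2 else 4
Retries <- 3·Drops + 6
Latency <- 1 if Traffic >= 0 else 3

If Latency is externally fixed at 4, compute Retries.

do(Latency=4) replaces the equation Latency <- 1 if Traffic >= 0 else 3 with the constant Latency = 4.
Drops = -2·Traffic - Latency + 1  [with Traffic=-2, Latency=4]  = 1
Retries = 3·Drops + 6  [with Drops=1]  = 9

9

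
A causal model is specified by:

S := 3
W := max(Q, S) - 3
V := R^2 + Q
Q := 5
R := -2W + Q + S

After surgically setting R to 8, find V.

69

Intervening sets R = 8 and removes its equation (R := -2W + Q + S).
V = R^2 + Q  [with R=8, Q=5]  = 69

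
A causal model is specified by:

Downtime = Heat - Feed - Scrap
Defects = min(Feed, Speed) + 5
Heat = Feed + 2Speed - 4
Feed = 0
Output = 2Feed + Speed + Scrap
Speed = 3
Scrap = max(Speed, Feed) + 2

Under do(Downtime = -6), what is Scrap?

The intervention breaks the incoming arrows to Downtime: Downtime = Heat - Feed - Scrap no longer applies, and Downtime = -6.
Scrap is not downstream of the intervention, so its value is determined by the original equations.
Scrap = max(Speed, Feed) + 2  [with Speed=3, Feed=0]  = 5

5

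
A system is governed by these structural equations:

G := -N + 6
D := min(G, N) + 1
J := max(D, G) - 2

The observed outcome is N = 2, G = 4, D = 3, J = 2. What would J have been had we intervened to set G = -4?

Under do(G=-4), the mechanism G := -N + 6 is discarded; G is fixed at -4.
D = min(G, N) + 1  [with G=-4, N=2]  = -3
J = max(D, G) - 2  [with D=-3, G=-4]  = -5

-5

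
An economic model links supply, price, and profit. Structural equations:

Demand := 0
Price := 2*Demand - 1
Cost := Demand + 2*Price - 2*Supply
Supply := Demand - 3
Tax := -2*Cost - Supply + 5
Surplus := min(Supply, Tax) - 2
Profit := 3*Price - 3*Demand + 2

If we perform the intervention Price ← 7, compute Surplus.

Under do(Price=7), the mechanism Price := 2*Demand - 1 is discarded; Price is fixed at 7.
Supply = Demand - 3  [with Demand=0]  = -3
Cost = Demand + 2*Price - 2*Supply  [with Demand=0, Price=7, Supply=-3]  = 20
Tax = -2*Cost - Supply + 5  [with Cost=20, Supply=-3]  = -32
Surplus = min(Supply, Tax) - 2  [with Supply=-3, Tax=-32]  = -34

-34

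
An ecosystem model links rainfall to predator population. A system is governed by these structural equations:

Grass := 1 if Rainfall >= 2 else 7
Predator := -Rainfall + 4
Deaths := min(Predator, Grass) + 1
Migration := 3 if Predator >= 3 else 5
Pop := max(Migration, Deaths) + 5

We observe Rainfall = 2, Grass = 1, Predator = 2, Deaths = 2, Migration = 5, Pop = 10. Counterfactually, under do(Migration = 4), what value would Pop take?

The intervention breaks the incoming arrows to Migration: Migration := 3 if Predator >= 3 else 5 no longer applies, and Migration = 4.
Grass = 1 if Rainfall >= 2 else 7  [with Rainfall=2]  = 1
Predator = -Rainfall + 4  [with Rainfall=2]  = 2
Deaths = min(Predator, Grass) + 1  [with Predator=2, Grass=1]  = 2
Pop = max(Migration, Deaths) + 5  [with Migration=4, Deaths=2]  = 9

9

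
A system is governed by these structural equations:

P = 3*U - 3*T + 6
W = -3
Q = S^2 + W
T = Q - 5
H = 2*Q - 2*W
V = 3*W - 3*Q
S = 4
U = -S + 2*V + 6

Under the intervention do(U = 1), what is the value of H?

32

Intervening sets U = 1 and removes its equation (U = -S + 2*V + 6).
H is not downstream of the intervention, so its value is determined by the original equations.
Q = S^2 + W  [with S=4, W=-3]  = 13
H = 2*Q - 2*W  [with Q=13, W=-3]  = 32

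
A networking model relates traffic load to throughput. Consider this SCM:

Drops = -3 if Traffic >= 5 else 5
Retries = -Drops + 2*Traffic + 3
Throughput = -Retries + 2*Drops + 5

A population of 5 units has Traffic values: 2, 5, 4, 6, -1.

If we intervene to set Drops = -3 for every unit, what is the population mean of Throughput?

Every unit gets Drops=-3 under the intervention. Throughput values become -11, -17, -15, -19, -5; E[Throughput|do(Drops=-3)] = -13.4.

-13.4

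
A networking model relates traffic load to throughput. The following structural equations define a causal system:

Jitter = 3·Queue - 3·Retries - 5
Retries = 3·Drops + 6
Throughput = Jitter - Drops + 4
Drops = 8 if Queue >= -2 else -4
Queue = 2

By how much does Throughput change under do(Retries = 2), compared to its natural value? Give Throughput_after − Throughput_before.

do(Retries=2) replaces the equation Retries = 3·Drops + 6 with the constant Retries = 2.
Drops = 8 if Queue >= -2 else -4  [with Queue=2]  = 8
Jitter = 3·Queue - 3·Retries - 5  [with Queue=2, Retries=2]  = -5
Throughput = Jitter - Drops + 4  [with Jitter=-5, Drops=8]  = -9
Without intervention: Drops = 8 if Queue >= -2 else -4  [with Queue=2]  = 8; Retries = 3·Drops + 6  [with Drops=8]  = 30; Jitter = 3·Queue - 3·Retries - 5  [with Queue=2, Retries=30]  = -89; Throughput = Jitter - Drops + 4  [with Jitter=-89, Drops=8]  = -93.
Change = -9 − (-93) = 84.

84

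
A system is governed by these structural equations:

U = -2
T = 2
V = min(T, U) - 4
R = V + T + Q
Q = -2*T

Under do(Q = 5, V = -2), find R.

5

Setting Q = 5, V = -2 by intervention discards those variables' equations.
R = V + T + Q  [with V=-2, T=2, Q=5]  = 5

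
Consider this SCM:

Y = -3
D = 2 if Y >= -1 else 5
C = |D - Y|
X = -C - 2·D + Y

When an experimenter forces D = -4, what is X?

Under do(D=-4), the mechanism D = 2 if Y >= -1 else 5 is discarded; D is fixed at -4.
C = |D - Y|  [with D=-4, Y=-3]  = 1
X = -C - 2·D + Y  [with C=1, D=-4, Y=-3]  = 4

4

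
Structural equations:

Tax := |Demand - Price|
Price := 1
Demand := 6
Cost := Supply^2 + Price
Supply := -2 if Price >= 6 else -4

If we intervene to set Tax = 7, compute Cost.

17

The intervention breaks the incoming arrows to Tax: Tax := |Demand - Price| no longer applies, and Tax = 7.
Since Cost is not a descendant of the intervened variable, it is unaffected.
Supply = -2 if Price >= 6 else -4  [with Price=1]  = -4
Cost = Supply^2 + Price  [with Supply=-4, Price=1]  = 17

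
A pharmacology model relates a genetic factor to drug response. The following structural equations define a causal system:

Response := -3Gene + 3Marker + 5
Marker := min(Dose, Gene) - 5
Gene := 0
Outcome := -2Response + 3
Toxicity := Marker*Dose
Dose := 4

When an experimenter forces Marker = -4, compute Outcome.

The intervention breaks the incoming arrows to Marker: Marker := min(Dose, Gene) - 5 no longer applies, and Marker = -4.
Response = -3Gene + 3Marker + 5  [with Gene=0, Marker=-4]  = -7
Outcome = -2Response + 3  [with Response=-7]  = 17

17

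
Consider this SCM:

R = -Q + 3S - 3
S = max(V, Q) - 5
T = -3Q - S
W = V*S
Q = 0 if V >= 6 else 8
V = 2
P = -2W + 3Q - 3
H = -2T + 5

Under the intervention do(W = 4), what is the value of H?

59

The intervention breaks the incoming arrows to W: W = V*S no longer applies, and W = 4.
Since H is not a descendant of the intervened variable, it is unaffected.
Q = 0 if V >= 6 else 8  [with V=2]  = 8
S = max(V, Q) - 5  [with V=2, Q=8]  = 3
T = -3Q - S  [with Q=8, S=3]  = -27
H = -2T + 5  [with T=-27]  = 59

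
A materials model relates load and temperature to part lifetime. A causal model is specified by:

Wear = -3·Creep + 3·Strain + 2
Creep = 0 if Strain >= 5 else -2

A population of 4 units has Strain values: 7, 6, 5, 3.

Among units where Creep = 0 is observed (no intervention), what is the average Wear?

20

E[Wear|Creep=0] averages over only the 3 units with Creep=0 (Strain = 7, 6, 5): Wear = 23, 20, 17, mean 20.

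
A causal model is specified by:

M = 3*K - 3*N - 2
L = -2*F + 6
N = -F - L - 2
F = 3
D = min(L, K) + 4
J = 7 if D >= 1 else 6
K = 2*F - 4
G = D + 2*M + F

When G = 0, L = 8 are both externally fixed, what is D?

6

Under do(G = 0, L = 8), each intervened variable's structural equation is replaced by its fixed value.
K = 2*F - 4  [with F=3]  = 2
D = min(L, K) + 4  [with L=8, K=2]  = 6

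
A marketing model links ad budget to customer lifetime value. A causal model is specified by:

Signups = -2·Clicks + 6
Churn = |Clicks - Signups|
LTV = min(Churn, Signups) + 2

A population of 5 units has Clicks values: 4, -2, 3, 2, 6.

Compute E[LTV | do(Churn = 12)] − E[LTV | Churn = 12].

-1.2

do(Churn=12) breaks Churn's dependence on Clicks. With Churn=12 fixed, LTV across the units is 0, 12, 2, 4, -4, mean 2.8.
E[LTV|Churn=12] averages over only the 2 units with Churn=12 (Clicks = -2, 6): LTV = 12, -4, mean 4.
Difference = 2.8 − 4 = -1.2.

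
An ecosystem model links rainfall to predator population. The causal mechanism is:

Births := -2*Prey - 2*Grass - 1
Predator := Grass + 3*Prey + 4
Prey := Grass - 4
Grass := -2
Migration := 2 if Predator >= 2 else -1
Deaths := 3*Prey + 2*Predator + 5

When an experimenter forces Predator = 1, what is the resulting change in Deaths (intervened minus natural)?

34

do(Predator=1) replaces the equation Predator := Grass + 3*Prey + 4 with the constant Predator = 1.
Prey = Grass - 4  [with Grass=-2]  = -6
Deaths = 3*Prey + 2*Predator + 5  [with Prey=-6, Predator=1]  = -11
Without intervention: Prey = Grass - 4  [with Grass=-2]  = -6; Predator = Grass + 3*Prey + 4  [with Grass=-2, Prey=-6]  = -16; Deaths = 3*Prey + 2*Predator + 5  [with Prey=-6, Predator=-16]  = -45.
Change = -11 − (-45) = 34.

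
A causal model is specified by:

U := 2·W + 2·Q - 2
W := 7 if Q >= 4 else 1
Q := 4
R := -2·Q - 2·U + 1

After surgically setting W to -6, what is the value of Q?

Under do(W=-6), the mechanism W := 7 if Q >= 4 else 1 is discarded; W is fixed at -6.
Q is not downstream of the intervention, so its value is determined by the original equations.

4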